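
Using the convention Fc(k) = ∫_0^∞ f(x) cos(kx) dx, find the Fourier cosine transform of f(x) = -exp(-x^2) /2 -sqrt(pi)*exp(-k^2/4) /4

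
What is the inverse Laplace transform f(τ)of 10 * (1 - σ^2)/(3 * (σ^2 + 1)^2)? -10 * τ * cos(τ)/3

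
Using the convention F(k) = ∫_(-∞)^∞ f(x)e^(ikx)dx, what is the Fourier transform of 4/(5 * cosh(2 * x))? 2 * pi/(5 * cosh(pi * k/4))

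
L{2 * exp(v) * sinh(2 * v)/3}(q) 4/(3 * ((q - 1)^2 - 4))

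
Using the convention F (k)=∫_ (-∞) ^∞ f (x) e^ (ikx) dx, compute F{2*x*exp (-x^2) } I*sqrt (pi)*k*exp (-k^2/4) 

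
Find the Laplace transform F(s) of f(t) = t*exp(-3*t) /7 1/(7*(s + 3) ^2) 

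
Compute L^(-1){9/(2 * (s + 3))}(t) 9 * exp(-3 * t)/2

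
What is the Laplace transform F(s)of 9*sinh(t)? 9/(s^2 - 1)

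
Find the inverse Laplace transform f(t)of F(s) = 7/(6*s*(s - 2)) 7*exp(t)*sinh(t)/6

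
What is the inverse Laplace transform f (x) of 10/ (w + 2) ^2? 10*x*exp (-2*x) 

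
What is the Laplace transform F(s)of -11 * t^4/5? -264/(5 * s^5)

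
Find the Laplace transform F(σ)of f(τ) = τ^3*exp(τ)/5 6/(5*(σ - 1)^4)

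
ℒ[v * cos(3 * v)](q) (q^2-9)/(q^2 + 9)^2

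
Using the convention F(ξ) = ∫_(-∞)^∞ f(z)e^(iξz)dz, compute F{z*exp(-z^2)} I*sqrt(pi)*ξ*exp(-ξ^2/4)/2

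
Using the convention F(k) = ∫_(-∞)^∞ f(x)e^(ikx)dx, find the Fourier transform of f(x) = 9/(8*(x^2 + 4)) 9*pi*exp(-2*Abs(k))/16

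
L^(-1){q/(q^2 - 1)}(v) cosh(v)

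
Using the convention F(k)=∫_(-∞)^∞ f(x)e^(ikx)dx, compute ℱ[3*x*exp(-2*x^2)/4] 3*sqrt(2)*I*sqrt(pi)*k*exp(-k^2/8)/32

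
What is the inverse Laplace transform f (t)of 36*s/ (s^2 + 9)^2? 6*t*sin (3*t)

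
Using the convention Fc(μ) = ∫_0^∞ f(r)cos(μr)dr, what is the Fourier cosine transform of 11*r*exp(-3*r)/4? 11*(9 - μ^2)/(4*(μ^2 + 9)^2)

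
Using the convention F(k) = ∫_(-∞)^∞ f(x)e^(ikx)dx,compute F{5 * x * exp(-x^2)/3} 5 * I * sqrt(pi) * k * exp(-k^2/4)/6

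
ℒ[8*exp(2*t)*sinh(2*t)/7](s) 16/(7*s*(s - 4))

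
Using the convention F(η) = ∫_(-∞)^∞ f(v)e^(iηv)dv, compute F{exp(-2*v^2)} sqrt(2)*sqrt(pi)*exp(-η^2/8)/2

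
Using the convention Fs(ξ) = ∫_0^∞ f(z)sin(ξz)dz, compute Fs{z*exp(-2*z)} 4*ξ/(ξ^2 + 4)^2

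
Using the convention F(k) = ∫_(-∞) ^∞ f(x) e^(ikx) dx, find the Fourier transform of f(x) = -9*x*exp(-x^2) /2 -9*I*sqrt(pi)*k*exp(-k^2/4) /4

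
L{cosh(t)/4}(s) s/(4 * (s^2 - 1))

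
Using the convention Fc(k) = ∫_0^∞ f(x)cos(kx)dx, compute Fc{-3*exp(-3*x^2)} -sqrt(3)*sqrt(pi)*exp(-k^2/12)/2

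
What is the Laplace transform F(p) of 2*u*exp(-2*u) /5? 2/(5*(p + 2) ^2) 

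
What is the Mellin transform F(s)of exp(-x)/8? gamma(s)/8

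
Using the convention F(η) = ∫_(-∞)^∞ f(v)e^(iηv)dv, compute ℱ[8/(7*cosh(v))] 8*pi/(7*cosh(pi*η/2))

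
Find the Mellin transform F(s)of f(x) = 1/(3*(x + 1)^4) gamma(s)*gamma(4 - s)/18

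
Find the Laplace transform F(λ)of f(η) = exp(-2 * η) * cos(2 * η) (λ + 2)/((λ + 2)^2 + 4)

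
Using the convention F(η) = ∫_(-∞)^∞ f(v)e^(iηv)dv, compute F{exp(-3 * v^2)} sqrt(3) * sqrt(pi) * exp(-η^2/12)/3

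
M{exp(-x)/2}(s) gamma(s)/2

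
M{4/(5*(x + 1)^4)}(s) 2*gamma(s)*gamma(4 - s)/15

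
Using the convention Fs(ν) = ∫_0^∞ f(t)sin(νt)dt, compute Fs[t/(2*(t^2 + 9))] pi*exp(-3*ν)/4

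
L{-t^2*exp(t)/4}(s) -1/(2*(s - 1)^3)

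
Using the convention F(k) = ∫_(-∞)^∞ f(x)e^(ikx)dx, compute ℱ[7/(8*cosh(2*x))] 7*pi/(16*cosh(pi*k/4))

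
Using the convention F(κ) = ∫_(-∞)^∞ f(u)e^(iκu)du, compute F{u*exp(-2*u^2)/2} sqrt(2)*I*sqrt(pi)*κ*exp(-κ^2/8)/16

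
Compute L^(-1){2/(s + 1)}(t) 2 * exp(-t)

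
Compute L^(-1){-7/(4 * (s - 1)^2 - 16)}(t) -7 * exp(t) * sinh(2 * t)/8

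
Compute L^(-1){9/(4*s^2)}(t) 9*t/4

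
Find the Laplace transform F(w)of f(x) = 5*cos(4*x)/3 5*w/(3*(w^2 + 16))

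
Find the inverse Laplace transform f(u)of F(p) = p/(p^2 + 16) cos(4*u)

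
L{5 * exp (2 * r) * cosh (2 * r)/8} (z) 5 * (z - 2)/ (8 * z * (z - 4))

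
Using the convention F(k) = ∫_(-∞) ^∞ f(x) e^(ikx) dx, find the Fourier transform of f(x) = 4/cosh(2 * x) 2 * pi/cosh(pi * k/4) 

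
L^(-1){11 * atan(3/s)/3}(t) 11 * sin(3 * t)/(3 * t)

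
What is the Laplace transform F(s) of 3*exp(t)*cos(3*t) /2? 3*(s - 1) /(2*((s - 1) ^2 + 9) ) 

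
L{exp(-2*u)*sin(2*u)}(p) 2/((p+2)^2+4)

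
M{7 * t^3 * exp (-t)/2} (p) 7 * gamma (p + 3)/2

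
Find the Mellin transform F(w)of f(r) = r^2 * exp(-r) gamma(w + 2)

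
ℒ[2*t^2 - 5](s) 4/s^3 - 5/s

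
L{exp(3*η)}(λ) 1/(λ - 3)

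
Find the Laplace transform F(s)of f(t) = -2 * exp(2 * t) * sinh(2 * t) -4/(s * (s - 4))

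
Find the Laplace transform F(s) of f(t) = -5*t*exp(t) -5/(s - 1) ^2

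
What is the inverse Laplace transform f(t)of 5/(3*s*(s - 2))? 5*exp(t)*sinh(t)/3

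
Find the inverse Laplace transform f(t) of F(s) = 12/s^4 2*t^3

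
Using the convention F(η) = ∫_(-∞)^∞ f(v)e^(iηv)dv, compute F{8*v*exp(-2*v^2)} sqrt(2)*I*sqrt(pi)*η*exp(-η^2/8)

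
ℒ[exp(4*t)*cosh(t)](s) (s - 4)/((s - 4)^2 - 1)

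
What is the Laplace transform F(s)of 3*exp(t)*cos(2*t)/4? 3*(s - 1)/(4*((s - 1)^2+4))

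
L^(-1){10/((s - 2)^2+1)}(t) 10*exp(2*t)*sin(t)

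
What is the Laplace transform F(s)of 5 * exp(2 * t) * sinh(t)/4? 5/(4 * ((s - 2)^2-1))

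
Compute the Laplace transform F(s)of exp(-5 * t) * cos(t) (s + 5)/((s + 5)^2 + 1)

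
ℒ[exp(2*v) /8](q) 1/(8*(q - 2) ) 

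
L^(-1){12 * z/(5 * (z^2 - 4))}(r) 12 * cosh(2 * r)/5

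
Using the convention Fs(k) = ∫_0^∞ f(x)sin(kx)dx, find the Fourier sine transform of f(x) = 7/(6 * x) 7 * pi/12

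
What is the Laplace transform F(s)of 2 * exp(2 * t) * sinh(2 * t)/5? 4/(5 * s * (s - 4))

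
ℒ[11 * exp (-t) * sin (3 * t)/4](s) 33/ (4 * ( (s + 1)^2 + 9))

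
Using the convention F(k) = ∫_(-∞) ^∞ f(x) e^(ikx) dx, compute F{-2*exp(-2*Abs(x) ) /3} -8/(3*k^2 + 12) 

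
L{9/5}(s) 9/(5 * s)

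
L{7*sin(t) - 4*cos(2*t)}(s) 7/(s^2 + 1) - 4*s/(s^2 + 4)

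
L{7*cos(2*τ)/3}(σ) 7*σ/(3*(σ^2 + 4))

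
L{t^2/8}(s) 1/(4 * s^3)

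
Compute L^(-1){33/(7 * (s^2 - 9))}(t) 11 * sinh(3 * t)/7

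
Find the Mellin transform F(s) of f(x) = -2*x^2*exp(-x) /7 -2*gamma(s + 2) /7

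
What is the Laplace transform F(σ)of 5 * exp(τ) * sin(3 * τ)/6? 5/(2 * ((σ - 1)^2 + 9))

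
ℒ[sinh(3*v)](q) 3/(q^2 - 9)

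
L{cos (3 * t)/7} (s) s/ (7 * (s^2 + 9))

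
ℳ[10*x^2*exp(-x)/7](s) 10*gamma(s + 2)/7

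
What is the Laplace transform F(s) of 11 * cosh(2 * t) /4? 11 * s/(4 * (s^2 - 4) ) 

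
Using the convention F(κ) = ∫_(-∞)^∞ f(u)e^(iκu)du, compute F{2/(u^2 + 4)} pi * exp(-2 * Abs(κ))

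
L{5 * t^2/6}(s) 5/(3 * s^3)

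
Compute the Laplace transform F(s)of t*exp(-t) (s + 1)^(-2)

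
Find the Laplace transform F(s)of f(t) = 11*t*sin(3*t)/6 11*s/(s^2 + 9)^2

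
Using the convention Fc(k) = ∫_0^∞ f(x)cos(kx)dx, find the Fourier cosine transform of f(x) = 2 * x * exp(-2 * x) 2 * (4 - k^2)/(k^2 + 4)^2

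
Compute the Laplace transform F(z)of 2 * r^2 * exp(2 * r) 4/(z - 2)^3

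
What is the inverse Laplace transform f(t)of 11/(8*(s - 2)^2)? 11*t*exp(2*t)/8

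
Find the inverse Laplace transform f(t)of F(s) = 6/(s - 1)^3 3 * t^2 * exp(t)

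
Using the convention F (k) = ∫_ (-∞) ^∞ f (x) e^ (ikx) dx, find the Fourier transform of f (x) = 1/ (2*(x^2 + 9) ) pi*exp (-3*Abs (k) ) /6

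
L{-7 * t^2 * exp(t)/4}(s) -7/(2 * (s - 1)^3)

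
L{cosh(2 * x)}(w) w/(w^2-4)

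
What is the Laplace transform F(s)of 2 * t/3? 2/(3 * s^2)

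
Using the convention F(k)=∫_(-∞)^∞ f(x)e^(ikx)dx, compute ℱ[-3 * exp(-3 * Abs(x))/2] -9/(k^2+9)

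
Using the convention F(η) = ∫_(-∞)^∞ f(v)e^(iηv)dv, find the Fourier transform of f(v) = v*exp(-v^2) I*sqrt(pi)*η*exp(-η^2/4)/2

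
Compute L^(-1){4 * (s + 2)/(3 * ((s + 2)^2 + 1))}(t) 4 * exp(-2 * t) * cos(t)/3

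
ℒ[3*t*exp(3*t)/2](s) 3/(2*(s - 3)^2)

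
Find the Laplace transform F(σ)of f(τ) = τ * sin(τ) 2 * σ/(σ^2+1)^2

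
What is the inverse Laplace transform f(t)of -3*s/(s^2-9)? -3*cosh(3*t)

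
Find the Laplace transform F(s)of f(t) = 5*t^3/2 15/s^4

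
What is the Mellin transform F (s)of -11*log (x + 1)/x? 11*pi*csc (pi*s)/ (s - 1)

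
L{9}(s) 9/s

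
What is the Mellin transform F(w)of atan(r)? -pi * sec(pi * w/2)/(2 * w)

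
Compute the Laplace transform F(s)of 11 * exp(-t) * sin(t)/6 11/(6 * ((s+1)^2+1))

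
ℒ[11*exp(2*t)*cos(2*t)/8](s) 11*(s - 2)/(8*((s - 2)^2 + 4))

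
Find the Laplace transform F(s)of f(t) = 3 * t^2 6/s^3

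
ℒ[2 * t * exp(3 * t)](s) 2/(s - 3)^2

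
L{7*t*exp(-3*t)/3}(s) 7/(3*(s + 3)^2)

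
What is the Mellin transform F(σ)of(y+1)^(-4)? gamma(σ) * gamma(4 - σ)/6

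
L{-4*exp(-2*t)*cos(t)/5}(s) 4*(-s - 2)/(5*((s + 2)^2 + 1))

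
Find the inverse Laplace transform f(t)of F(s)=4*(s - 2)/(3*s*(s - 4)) 4*exp(2*t)*cosh(2*t)/3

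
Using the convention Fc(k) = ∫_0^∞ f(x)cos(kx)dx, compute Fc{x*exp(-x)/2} (1 - k^2)/(2*(k^2+1)^2)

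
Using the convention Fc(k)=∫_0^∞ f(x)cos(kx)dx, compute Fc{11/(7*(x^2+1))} 11*pi*exp(-k)/14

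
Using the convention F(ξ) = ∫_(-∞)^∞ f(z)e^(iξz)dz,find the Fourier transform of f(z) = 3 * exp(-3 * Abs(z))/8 9/(4 * (ξ^2+9))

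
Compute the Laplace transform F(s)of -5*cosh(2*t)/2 -5*s/(2*s^2 - 8)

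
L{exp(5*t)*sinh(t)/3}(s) 1/(3*((s - 5)^2 - 1))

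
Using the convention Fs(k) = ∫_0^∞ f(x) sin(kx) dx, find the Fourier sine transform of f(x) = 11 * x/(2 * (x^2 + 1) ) 11 * pi * exp(-k) /4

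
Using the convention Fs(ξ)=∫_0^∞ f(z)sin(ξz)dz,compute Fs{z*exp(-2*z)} 4*ξ/(ξ^2 + 4)^2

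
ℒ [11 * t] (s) 11/s^2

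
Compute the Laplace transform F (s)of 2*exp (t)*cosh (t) 2*(s - 1)/ (s*(s - 2))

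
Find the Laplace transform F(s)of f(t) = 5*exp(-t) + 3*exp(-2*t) 5/(s + 1) + 3/(s + 2)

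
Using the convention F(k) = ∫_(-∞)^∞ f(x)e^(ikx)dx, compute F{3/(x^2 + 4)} 3*pi*exp(-2*Abs(k))/2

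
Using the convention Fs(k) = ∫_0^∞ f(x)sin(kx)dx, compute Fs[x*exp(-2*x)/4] k/(k^2 + 4)^2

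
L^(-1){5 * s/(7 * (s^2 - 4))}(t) 5 * cosh(2 * t)/7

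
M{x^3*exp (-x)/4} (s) gamma (s + 3)/4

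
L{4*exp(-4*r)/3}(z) 4/(3*(z + 4))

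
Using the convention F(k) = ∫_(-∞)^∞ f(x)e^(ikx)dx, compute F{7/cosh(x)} 7*pi/cosh(pi*k/2)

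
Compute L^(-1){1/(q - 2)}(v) exp(2*v)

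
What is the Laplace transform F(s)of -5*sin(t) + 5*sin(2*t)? 10/(s^2 + 4)-5/(s^2 + 1)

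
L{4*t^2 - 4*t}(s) 8/s^3 - 4/s^2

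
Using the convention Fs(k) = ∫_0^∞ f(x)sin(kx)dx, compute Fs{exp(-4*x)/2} k/(2*(k^2+16))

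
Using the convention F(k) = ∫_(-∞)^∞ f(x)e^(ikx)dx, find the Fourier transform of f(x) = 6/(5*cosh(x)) 6*pi/(5*cosh(pi*k/2))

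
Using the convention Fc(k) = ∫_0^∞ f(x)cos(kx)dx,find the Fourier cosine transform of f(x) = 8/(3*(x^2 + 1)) 4*pi*exp(-k)/3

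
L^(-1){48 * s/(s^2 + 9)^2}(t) 8 * t * sin(3 * t)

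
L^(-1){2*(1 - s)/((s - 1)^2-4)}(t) -2*exp(t)*cosh(2*t)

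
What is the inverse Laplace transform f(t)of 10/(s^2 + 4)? 5 * sin(2 * t)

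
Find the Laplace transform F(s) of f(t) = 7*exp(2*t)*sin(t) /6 7/(6*((s - 2) ^2 + 1) ) 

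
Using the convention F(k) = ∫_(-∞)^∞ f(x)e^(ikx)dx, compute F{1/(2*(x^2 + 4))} pi*exp(-2*Abs(k))/4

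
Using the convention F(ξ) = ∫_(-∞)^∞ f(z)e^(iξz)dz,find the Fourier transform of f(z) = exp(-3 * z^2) sqrt(3) * sqrt(pi) * exp(-ξ^2/12)/3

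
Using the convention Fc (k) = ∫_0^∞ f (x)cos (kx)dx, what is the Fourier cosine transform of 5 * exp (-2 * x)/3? 10/ (3 * (k^2 + 4))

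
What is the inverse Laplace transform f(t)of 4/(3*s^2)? 4*t/3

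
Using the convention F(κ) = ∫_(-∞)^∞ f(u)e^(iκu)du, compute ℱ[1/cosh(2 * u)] pi/(2 * cosh(pi * κ/4))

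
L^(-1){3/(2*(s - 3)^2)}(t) 3*t*exp(3*t)/2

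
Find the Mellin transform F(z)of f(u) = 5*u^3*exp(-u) 5*gamma(z + 3)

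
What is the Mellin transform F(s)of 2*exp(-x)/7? 2*gamma(s)/7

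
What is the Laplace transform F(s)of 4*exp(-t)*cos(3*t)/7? 4*(s + 1)/(7*((s + 1)^2 + 9))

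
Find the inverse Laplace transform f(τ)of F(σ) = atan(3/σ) sin(3 * τ)/τ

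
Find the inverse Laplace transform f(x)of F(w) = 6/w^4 x^3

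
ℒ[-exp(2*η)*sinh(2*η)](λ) -2/(λ*(λ - 4))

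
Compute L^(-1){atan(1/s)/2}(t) sin(t)/(2*t)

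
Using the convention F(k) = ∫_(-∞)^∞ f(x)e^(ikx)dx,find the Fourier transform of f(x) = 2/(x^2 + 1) 2*pi*exp(-Abs(k))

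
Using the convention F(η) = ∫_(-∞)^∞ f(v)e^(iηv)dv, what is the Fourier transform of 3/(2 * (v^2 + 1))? 3 * pi * exp(-Abs(η))/2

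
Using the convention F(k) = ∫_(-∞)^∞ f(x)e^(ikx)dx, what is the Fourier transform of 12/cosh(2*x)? 6*pi/cosh(pi*k/4)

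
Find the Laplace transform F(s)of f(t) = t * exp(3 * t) (s - 3)^(-2)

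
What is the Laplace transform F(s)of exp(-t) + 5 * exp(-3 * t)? 5/(s + 3) + 1/(s + 1)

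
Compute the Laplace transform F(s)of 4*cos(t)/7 4*s/(7*(s^2+1))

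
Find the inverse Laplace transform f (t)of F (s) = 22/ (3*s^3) 11*t^2/3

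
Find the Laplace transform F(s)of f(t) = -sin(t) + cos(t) s/(s^2 + 1) - 1/(s^2 + 1)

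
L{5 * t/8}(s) 5/(8 * s^2)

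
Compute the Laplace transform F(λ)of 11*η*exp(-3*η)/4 11/(4*(λ + 3)^2)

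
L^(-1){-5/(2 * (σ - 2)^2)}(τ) -5 * τ * exp(2 * τ)/2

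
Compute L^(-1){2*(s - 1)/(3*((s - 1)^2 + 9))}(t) 2*exp(t)*cos(3*t)/3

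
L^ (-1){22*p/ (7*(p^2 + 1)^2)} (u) 11*u*sin (u)/7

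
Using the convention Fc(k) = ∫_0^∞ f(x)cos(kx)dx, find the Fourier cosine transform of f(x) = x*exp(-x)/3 (1 - k^2)/(3*(k^2 + 1)^2)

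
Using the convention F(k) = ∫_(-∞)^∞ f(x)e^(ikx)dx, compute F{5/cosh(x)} 5*pi/cosh(pi*k/2)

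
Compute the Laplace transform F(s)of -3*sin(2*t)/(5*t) -3*atan(2/s)/5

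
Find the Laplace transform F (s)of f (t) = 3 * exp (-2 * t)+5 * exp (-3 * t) 5/ (s+3)+3/ (s+2)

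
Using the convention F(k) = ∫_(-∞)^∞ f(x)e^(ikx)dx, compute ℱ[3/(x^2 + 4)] 3*pi*exp(-2*Abs(k))/2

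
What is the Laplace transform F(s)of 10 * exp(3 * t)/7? 10/(7 * (s - 3))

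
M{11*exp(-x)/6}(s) 11*gamma(s)/6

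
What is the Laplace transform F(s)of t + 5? s^(-2) + 5/s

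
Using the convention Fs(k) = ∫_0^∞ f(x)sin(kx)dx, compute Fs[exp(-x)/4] k/(4*(k^2+1))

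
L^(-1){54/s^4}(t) 9*t^3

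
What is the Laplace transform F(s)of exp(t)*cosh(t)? (s - 1)/(s*(s - 2))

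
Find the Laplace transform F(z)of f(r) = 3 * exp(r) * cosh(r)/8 3 * (z - 1)/(8 * z * (z - 2))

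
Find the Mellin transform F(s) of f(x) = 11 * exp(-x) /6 11 * gamma(s) /6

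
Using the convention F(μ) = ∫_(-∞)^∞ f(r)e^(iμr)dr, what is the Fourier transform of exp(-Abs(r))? 2/(μ^2 + 1)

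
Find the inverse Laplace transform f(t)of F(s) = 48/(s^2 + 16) 12 * sin(4 * t)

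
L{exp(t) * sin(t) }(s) 1/((s - 1) ^2 + 1) 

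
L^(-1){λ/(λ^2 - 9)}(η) cosh(3*η)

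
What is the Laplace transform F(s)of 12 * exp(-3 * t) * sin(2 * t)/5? 24/(5 * ((s + 3)^2 + 4))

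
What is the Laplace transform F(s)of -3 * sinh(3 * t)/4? -9/(4 * s^2 - 36)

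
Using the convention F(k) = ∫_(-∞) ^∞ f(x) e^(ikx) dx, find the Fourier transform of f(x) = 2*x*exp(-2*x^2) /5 sqrt(2)*I*sqrt(pi)*k*exp(-k^2/8) /20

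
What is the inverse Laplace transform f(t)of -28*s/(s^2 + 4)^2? -7*t*sin(2*t)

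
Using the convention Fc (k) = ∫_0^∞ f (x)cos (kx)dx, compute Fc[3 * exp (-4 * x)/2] 6/ (k^2 + 16)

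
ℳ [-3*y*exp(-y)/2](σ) -3*gamma(σ + 1)/2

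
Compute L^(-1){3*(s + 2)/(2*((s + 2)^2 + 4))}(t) 3*exp(-2*t)*cos(2*t)/2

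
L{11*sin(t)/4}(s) 11/(4*(s^2 + 1))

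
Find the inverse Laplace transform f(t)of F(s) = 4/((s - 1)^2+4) 2 * exp(t) * sin(2 * t)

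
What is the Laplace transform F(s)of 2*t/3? 2/(3*s^2)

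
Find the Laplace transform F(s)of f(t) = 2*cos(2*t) 2*s/(s^2 + 4)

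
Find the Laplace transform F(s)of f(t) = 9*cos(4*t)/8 9*s/(8*(s^2+16))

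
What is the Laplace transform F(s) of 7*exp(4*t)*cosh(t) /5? 7*(s - 4) /(5*((s - 4) ^2 - 1) ) 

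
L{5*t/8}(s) 5/(8*s^2)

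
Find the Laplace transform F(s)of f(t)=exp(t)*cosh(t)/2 (s - 1)/(2*s*(s - 2))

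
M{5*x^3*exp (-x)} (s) 5*gamma (s + 3)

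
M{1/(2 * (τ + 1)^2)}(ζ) (-pi * ζ + pi)/(2 * sin(pi * ζ))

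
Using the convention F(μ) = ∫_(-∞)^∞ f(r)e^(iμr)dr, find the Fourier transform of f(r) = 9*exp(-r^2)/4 9*sqrt(pi)*exp(-μ^2/4)/4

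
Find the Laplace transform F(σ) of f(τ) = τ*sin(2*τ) 4*σ/(σ^2 + 4) ^2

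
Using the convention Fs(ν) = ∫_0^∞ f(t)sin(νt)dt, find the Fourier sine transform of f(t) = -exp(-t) -ν/(ν^2 + 1)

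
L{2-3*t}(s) 2/s - 3/s^2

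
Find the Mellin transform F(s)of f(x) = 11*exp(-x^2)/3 11*gamma(s/2)/6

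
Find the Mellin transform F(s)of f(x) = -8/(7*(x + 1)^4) 4*pi*(s - 3)*(s - 2)*(s - 1)/(21*sin(pi*s))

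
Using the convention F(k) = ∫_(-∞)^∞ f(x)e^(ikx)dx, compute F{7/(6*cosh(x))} 7*pi/(6*cosh(pi*k/2))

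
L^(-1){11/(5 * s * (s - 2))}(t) 11 * exp(t) * sinh(t)/5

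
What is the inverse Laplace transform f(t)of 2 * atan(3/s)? 2 * sin(3 * t)/t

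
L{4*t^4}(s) 96/s^5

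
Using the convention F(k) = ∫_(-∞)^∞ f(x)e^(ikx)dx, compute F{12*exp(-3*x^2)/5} 4*sqrt(3)*sqrt(pi)*exp(-k^2/12)/5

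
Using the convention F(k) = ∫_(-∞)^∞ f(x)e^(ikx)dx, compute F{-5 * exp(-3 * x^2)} -5 * sqrt(3) * sqrt(pi) * exp(-k^2/12)/3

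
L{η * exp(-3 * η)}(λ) (λ+3)^(-2)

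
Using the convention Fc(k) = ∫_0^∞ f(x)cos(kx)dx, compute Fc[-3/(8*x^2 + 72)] -pi*exp(-3*k)/16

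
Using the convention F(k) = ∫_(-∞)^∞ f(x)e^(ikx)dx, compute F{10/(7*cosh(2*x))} 5*pi/(7*cosh(pi*k/4))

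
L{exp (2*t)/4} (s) 1/ (4*(s - 2))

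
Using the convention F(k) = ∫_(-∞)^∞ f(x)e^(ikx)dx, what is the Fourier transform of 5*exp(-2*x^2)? 5*sqrt(2)*sqrt(pi)*exp(-k^2/8)/2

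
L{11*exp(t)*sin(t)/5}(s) 11/(5*((s - 1)^2 + 1))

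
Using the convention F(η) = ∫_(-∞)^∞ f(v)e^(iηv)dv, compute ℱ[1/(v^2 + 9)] pi*exp(-3*Abs(η))/3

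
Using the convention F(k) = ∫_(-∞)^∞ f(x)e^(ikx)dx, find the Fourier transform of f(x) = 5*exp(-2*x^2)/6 5*sqrt(2)*sqrt(pi)*exp(-k^2/8)/12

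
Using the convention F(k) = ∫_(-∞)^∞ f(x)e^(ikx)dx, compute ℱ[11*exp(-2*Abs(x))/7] 44/(7*(k^2 + 4))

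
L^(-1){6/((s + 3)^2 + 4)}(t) 3*exp(-3*t)*sin(2*t)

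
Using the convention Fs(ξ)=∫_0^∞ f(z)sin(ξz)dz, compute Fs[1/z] pi/2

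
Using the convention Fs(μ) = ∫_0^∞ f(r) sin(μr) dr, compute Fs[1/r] pi/2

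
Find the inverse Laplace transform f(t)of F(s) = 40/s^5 5*t^4/3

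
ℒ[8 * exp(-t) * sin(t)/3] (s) 8/(3 * ((s+1)^2+1))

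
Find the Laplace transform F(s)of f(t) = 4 4/s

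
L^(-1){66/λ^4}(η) 11*η^3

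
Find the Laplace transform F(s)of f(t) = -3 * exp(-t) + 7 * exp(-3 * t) 7/(s + 3) - 3/(s + 1)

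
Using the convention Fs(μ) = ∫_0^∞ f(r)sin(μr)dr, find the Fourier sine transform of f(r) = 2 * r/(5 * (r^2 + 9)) pi * exp(-3 * μ)/5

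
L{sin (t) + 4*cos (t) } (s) 1/ (s^2 + 1) + 4*s/ (s^2 + 1) 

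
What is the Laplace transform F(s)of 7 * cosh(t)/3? 7 * s/(3 * (s^2 - 1))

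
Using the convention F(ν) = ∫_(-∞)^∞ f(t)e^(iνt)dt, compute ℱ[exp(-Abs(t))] 2/(ν^2 + 1)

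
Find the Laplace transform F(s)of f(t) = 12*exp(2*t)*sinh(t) 12/((s - 2)^2 - 1)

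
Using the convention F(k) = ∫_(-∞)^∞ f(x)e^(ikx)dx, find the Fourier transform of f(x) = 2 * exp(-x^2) 2 * sqrt(pi) * exp(-k^2/4)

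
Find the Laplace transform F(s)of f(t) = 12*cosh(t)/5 12*s/(5*(s^2 - 1))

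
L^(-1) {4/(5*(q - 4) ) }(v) 4*exp(4*v) /5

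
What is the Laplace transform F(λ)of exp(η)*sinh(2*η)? 2/((λ - 1)^2 - 4)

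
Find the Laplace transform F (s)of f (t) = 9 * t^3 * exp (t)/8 27/ (4 * (s - 1)^4)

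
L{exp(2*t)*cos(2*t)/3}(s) (s - 2)/(3*((s - 2)^2 + 4))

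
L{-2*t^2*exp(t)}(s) -4/(s - 1)^3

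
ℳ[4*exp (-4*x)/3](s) 2^ (2 - 2*s)*gamma (s)/3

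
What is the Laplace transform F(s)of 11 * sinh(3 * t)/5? 33/(5 * (s^2-9))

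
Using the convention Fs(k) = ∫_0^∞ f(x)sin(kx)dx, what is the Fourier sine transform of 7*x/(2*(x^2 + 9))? 7*pi*exp(-3*k)/4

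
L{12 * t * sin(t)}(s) 24 * s/(s^2 + 1)^2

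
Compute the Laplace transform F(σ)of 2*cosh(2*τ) 2*σ/(σ^2 - 4)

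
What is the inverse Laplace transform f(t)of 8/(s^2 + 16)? 2 * sin(4 * t)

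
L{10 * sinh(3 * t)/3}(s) 10/(s^2-9)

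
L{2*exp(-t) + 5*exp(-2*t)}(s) 2/(s + 1) + 5/(s + 2)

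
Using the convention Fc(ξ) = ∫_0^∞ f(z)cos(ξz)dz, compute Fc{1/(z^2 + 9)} pi * exp(-3 * ξ)/6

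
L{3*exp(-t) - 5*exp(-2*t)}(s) 3/(s + 1) - 5/(s + 2)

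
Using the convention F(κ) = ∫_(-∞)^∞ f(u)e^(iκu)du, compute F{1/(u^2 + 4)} pi*exp(-2*Abs(κ))/2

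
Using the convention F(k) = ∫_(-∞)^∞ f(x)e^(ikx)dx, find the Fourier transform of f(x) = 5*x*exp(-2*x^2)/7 5*sqrt(2)*I*sqrt(pi)*k*exp(-k^2/8)/56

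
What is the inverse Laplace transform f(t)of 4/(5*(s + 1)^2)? 4*t*exp(-t)/5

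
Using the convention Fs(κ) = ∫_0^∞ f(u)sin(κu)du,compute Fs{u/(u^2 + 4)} pi * exp(-2 * κ)/2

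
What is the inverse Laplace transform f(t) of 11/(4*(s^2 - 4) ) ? 11*sinh(2*t) /8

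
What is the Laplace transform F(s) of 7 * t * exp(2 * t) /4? 7/(4 * (s - 2) ^2) 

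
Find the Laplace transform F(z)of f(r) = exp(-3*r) 1/(z+3)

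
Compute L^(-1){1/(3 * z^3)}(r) r^2/6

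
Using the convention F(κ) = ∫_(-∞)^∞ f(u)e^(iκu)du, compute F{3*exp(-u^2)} 3*sqrt(pi)*exp(-κ^2/4)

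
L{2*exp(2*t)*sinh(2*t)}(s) 4/(s*(s - 4))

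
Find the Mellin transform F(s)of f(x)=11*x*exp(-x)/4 11*gamma(s + 1)/4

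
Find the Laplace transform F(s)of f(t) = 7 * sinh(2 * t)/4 7/(2 * (s^2 - 4))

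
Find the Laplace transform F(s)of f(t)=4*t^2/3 8/(3*s^3)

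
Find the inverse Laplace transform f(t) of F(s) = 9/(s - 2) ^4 3 * t^3 * exp(2 * t) /2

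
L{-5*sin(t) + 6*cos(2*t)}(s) 6*s/(s^2 + 4) - 5/(s^2 + 1)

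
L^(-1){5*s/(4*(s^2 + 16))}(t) 5*cos(4*t)/4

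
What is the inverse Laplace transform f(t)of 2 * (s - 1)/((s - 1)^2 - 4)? 2 * exp(t) * cosh(2 * t)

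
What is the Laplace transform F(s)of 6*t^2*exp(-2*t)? 12/(s + 2)^3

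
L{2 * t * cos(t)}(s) 2 * (s^2 - 1)/(s^2 + 1)^2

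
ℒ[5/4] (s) 5/(4 * s)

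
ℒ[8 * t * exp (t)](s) 8/ (s - 1)^2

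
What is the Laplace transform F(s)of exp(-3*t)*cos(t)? (s + 3)/((s + 3)^2 + 1)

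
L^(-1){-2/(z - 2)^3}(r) -r^2 * exp(2 * r)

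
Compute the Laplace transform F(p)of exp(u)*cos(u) (p - 1)/((p - 1)^2 + 1)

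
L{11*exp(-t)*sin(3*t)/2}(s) 33/(2*((s + 1)^2 + 9))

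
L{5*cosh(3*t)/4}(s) 5*s/(4*(s^2-9))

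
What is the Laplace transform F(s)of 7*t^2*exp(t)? 14/(s - 1)^3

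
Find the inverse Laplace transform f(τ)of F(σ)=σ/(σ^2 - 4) cosh(2 * τ)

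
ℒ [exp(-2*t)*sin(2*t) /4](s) 1/(2*((s + 2) ^2 + 4) ) 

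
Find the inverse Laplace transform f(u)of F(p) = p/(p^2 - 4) cosh(2*u)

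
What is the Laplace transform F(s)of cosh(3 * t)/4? s/(4 * (s^2 - 9))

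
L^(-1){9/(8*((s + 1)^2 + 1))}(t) 9*exp(-t)*sin(t)/8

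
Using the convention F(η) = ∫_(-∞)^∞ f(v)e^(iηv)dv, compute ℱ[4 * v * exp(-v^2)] 2 * I * sqrt(pi) * η * exp(-η^2/4)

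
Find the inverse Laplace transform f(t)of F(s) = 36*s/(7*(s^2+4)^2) 9*t*sin(2*t)/7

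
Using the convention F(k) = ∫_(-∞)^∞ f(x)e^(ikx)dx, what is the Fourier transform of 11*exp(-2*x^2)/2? 11*sqrt(2)*sqrt(pi)*exp(-k^2/8)/4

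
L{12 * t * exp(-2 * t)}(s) 12/(s + 2)^2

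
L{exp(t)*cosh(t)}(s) (s - 1)/(s*(s - 2))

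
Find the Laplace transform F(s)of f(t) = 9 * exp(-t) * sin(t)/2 9/(2 * ((s + 1)^2 + 1))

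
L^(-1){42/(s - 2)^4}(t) 7*t^3*exp(2*t)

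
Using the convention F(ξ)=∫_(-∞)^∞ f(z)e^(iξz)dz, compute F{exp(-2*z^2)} sqrt(2)*sqrt(pi)*exp(-ξ^2/8)/2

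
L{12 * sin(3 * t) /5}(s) 36/(5 * (s^2 + 9) ) 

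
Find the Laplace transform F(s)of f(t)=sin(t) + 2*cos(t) 1/(s^2 + 1) + 2*s/(s^2 + 1)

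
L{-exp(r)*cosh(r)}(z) (1 - z)/(z*(z - 2))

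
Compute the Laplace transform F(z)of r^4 24/z^5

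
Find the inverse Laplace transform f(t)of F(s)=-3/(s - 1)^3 -3*t^2*exp(t)/2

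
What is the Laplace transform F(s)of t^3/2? 3/s^4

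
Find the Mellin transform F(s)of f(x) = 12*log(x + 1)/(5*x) -12*pi*csc(pi*s)/(5*s - 5)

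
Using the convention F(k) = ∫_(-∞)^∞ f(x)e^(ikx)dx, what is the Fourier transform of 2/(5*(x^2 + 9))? 2*pi*exp(-3*Abs(k))/15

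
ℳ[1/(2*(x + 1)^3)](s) pi*(s - 2)*(s - 1)/(4*sin(pi*s))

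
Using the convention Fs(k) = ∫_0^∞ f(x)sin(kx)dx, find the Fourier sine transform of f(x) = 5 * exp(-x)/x 5 * atan(k)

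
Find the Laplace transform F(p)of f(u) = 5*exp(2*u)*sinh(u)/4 5/(4*((p - 2)^2 - 1))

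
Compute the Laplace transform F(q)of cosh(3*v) q/(q^2 - 9)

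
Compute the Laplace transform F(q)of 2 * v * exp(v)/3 2/(3 * (q - 1)^2)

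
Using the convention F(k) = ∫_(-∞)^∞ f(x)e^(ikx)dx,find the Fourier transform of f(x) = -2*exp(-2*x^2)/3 -sqrt(2)*sqrt(pi)*exp(-k^2/8)/3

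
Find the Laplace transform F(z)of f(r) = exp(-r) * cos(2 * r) (z + 1)/((z + 1)^2 + 4)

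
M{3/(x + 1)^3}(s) 3*pi*(s - 2)*(s - 1)/(2*sin(pi*s))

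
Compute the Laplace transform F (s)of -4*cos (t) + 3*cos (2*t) 3*s/ (s^2 + 4) - 4*s/ (s^2 + 1)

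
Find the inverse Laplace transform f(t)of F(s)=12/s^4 2 * t^3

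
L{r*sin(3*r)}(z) 6*z/(z^2 + 9)^2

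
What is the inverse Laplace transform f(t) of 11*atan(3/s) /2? 11*sin(3*t) /(2*t) 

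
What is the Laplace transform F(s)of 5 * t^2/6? 5/(3 * s^3)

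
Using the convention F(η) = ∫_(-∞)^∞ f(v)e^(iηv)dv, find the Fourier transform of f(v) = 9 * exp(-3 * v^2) 3 * sqrt(3) * sqrt(pi) * exp(-η^2/12)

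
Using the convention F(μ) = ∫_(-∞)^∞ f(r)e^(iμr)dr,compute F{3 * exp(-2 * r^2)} 3 * sqrt(2) * sqrt(pi) * exp(-μ^2/8)/2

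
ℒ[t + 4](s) 4/s + s^(-2)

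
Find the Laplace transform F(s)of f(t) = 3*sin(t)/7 3/(7*(s^2 + 1))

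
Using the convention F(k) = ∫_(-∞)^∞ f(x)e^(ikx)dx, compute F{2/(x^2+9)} 2 * pi * exp(-3 * Abs(k))/3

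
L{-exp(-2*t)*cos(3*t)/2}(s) (-s - 2)/(2*((s + 2)^2 + 9))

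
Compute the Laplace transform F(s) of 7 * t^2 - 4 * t 14/s^3 - 4/s^2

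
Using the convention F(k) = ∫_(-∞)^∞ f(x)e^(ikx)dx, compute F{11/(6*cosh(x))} 11*pi/(6*cosh(pi*k/2))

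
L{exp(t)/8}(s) 1/(8 * (s - 1))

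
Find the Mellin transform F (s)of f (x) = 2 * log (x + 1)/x -2 * pi * csc (pi * s)/ (s - 1)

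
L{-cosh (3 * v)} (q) -q/ (q^2 - 9)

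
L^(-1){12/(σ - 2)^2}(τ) 12*τ*exp(2*τ)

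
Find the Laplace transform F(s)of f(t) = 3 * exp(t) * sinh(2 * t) 6/((s - 1)^2 - 4)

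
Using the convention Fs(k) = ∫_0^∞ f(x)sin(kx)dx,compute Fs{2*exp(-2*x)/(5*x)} 2*atan(k/2)/5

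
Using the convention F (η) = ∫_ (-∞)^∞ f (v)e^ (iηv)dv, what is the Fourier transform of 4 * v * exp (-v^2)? 2 * I * sqrt (pi) * η * exp (-η^2/4)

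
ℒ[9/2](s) 9/(2*s)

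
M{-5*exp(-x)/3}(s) -5*gamma(s)/3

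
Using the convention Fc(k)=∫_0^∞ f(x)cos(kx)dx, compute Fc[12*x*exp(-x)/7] 12*(1 - k^2)/(7*(k^2 + 1)^2)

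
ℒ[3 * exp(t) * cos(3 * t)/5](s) 3 * (s - 1)/(5 * ((s - 1)^2 + 9))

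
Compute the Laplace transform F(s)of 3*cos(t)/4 3*s/(4*(s^2 + 1))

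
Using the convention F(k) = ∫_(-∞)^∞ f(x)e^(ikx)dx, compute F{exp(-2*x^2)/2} sqrt(2)*sqrt(pi)*exp(-k^2/8)/4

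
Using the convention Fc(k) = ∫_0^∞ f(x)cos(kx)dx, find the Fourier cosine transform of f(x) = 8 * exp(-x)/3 8/(3 * (k^2 + 1))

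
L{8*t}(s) 8/s^2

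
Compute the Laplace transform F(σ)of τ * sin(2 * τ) 4 * σ/(σ^2 + 4)^2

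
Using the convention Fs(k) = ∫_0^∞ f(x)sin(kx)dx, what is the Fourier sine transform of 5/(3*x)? 5*pi/6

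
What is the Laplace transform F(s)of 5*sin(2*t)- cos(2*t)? 10/(s^2 + 4)- s/(s^2 + 4)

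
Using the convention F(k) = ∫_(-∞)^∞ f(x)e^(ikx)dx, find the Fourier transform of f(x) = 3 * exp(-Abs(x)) 6/(k^2 + 1)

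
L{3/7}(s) 3/(7*s)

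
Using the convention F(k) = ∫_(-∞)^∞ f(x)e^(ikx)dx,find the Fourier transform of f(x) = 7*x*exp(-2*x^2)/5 7*sqrt(2)*I*sqrt(pi)*k*exp(-k^2/8)/40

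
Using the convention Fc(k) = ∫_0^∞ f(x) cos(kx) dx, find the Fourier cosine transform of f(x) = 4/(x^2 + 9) 2 * pi * exp(-3 * k) /3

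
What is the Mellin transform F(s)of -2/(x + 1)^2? 2*pi*(s - 1)/sin(pi*s)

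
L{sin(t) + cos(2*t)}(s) s/(s^2 + 4) + 1/(s^2 + 1)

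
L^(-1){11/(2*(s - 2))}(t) 11*exp(2*t)/2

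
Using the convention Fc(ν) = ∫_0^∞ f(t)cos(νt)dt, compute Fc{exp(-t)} 1/(ν^2 + 1)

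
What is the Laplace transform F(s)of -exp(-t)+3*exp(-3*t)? 3/(s+3)-1/(s+1)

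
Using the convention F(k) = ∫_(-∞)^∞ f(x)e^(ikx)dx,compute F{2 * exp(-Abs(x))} 4/(k^2 + 1)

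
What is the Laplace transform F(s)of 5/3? 5/(3 * s)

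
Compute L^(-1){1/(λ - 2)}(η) exp(2*η)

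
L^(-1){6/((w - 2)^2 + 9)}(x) 2*exp(2*x)*sin(3*x)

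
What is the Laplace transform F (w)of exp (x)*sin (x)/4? 1/ (4*( (w - 1)^2 + 1))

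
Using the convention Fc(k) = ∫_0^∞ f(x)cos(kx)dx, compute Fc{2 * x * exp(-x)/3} 2 * (1 - k^2)/(3 * (k^2 + 1)^2)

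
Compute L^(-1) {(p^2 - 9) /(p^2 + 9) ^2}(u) u * cos(3 * u) 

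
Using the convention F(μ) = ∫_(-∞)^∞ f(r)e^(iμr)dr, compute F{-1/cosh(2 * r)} -pi/(2 * cosh(pi * μ/4))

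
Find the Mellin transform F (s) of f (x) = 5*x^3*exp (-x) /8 5*gamma (s + 3) /8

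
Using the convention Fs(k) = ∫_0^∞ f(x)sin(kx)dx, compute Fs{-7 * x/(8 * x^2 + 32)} -7 * pi * exp(-2 * k)/16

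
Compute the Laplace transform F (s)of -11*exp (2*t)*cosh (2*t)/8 11*(2 - s)/ (8*s*(s - 4))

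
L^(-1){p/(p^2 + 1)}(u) cos(u)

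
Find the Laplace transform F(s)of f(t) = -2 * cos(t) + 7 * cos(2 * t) 7 * s/(s^2 + 4) - 2 * s/(s^2 + 1)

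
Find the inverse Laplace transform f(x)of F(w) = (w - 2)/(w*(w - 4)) exp(2*x)*cosh(2*x)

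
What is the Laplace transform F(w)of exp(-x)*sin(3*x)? 3/((w + 1)^2 + 9)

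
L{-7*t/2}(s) -7/(2*s^2)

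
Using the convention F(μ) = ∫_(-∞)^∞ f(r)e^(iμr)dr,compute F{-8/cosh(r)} -8*pi/cosh(pi*μ/2)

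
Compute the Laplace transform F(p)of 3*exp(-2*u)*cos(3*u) 3*(p+2)/((p+2)^2+9)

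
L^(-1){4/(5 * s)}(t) 4/5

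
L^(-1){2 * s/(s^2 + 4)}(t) 2 * cos(2 * t)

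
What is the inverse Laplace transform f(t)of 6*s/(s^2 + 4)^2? 3*t*sin(2*t)/2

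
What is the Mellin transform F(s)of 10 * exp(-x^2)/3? 5 * gamma(s/2)/3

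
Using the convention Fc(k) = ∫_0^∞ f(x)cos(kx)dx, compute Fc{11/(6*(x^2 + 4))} 11*pi*exp(-2*k)/24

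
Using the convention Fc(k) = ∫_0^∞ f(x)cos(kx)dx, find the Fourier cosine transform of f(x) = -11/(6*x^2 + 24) -11*pi*exp(-2*k)/24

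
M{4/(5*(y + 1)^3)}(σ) 2*pi*(σ - 2)*(σ - 1)/(5*sin(pi*σ))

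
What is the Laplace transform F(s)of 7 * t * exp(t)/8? 7/(8 * (s - 1)^2)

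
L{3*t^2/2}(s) 3/s^3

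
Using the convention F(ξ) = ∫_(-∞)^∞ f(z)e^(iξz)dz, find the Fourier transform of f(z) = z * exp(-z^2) I * sqrt(pi) * ξ * exp(-ξ^2/4)/2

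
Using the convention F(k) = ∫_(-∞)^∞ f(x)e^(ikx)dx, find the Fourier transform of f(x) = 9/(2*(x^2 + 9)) 3*pi*exp(-3*Abs(k))/2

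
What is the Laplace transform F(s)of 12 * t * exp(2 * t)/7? 12/(7 * (s - 2)^2)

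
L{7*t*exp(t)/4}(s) 7/(4*(s - 1)^2)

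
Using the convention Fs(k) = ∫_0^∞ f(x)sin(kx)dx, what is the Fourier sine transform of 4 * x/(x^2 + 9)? 2 * pi * exp(-3 * k)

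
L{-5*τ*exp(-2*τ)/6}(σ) -5/(6*(σ+2)^2)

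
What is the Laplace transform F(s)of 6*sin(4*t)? 24/(s^2+16)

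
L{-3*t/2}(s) -3/(2*s^2)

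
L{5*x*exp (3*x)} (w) 5/ (w - 3)^2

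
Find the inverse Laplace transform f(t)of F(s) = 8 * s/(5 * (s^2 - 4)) 8 * cosh(2 * t)/5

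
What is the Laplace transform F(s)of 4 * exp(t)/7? 4/(7 * (s - 1))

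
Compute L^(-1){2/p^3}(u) u^2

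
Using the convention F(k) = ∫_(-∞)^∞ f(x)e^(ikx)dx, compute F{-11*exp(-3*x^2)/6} -11*sqrt(3)*sqrt(pi)*exp(-k^2/12)/18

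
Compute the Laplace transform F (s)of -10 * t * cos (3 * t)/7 10 * (9 - s^2)/ (7 * (s^2 + 9)^2)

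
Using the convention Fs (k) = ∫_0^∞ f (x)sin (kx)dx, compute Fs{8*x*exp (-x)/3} 16*k/ (3*(k^2+1)^2)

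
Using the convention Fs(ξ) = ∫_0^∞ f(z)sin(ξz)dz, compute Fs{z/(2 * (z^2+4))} pi * exp(-2 * ξ)/4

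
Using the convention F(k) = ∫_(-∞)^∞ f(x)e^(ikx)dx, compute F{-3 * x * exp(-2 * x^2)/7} -3 * sqrt(2) * I * sqrt(pi) * k * exp(-k^2/8)/56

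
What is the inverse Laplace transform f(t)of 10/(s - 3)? 10 * exp(3 * t)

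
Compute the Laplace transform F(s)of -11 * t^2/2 -11/s^3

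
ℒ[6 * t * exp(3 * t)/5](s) 6/(5 * (s - 3)^2)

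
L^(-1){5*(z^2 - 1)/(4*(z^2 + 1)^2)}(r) 5*r*cos(r)/4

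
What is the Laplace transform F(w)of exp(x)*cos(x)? (w - 1)/((w - 1)^2 + 1)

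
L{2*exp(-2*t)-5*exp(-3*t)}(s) 2/(s + 2)-5/(s + 3)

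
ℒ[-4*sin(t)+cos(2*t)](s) s/(s^2+4) - 4/(s^2+1)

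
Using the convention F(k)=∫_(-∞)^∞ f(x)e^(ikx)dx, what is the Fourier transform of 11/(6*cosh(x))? 11*pi/(6*cosh(pi*k/2))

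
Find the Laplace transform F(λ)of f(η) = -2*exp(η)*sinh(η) -2/(λ*(λ - 2))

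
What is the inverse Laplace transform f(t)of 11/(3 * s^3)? 11 * t^2/6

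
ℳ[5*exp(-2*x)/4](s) 5*gamma(s)/(4*2^s)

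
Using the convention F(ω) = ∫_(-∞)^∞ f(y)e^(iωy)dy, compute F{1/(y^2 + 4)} pi*exp(-2*Abs(ω))/2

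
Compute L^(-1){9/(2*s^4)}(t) 3*t^3/4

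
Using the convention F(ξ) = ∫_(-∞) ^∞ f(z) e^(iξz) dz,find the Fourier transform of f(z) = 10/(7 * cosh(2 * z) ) 5 * pi/(7 * cosh(pi * ξ/4) ) 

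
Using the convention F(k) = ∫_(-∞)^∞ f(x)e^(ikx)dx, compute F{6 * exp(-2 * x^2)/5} 3 * sqrt(2) * sqrt(pi) * exp(-k^2/8)/5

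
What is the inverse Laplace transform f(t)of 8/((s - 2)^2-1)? 8*exp(2*t)*sinh(t)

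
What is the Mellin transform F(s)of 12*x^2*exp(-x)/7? 12*gamma(s + 2)/7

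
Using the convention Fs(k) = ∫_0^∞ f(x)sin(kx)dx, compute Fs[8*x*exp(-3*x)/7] 48*k/(7*(k^2+9)^2)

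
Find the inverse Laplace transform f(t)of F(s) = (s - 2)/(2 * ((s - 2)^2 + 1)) exp(2 * t) * cos(t)/2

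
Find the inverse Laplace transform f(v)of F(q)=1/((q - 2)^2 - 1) exp(2*v)*sinh(v)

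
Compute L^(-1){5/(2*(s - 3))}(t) 5*exp(3*t)/2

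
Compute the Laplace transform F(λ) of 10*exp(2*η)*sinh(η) 10/((λ - 2) ^2 - 1) 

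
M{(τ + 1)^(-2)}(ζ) (-pi * ζ + pi)/sin(pi * ζ)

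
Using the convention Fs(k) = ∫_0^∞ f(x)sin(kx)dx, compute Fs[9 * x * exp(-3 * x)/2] 27 * k/(k^2 + 9)^2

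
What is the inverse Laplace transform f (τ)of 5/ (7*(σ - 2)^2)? 5*τ*exp (2*τ)/7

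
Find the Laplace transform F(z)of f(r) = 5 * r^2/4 5/(2 * z^3)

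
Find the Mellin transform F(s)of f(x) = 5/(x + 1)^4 5 * gamma(s) * gamma(4 - s)/6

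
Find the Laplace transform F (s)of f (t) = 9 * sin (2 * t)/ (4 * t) 9 * atan (2/s)/4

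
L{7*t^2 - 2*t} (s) 14/s^3 - 2/s^2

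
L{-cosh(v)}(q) -q/(q^2-1)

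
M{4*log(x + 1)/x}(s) -4*pi*csc(pi*s)/(s - 1)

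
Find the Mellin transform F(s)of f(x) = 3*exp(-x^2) 3*gamma(s/2)/2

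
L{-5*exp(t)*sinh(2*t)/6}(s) -5/(3*(s - 1)^2-12)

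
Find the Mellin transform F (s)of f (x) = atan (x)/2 -pi*sec (pi*s/2)/ (4*s)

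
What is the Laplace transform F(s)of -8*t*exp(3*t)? -8/(s - 3)^2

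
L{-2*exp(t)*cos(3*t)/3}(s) 2*(1 - s)/(3*((s - 1)^2 + 9))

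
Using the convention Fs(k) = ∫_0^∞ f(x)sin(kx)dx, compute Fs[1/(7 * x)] pi/14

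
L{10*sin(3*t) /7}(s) 30/(7*(s^2 + 9) ) 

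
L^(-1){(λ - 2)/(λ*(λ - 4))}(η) exp(2*η)*cosh(2*η)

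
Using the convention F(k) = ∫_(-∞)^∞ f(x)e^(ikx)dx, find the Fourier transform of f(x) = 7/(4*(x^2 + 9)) 7*pi*exp(-3*Abs(k))/12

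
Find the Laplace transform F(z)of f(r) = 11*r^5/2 660/z^6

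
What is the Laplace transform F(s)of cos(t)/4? s/(4 * (s^2 + 1))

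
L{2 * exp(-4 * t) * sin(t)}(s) 2/((s + 4)^2 + 1)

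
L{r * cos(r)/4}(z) (z^2-1)/(4 * (z^2 + 1)^2)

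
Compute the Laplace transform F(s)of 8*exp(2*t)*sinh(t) 8/((s - 2)^2 - 1)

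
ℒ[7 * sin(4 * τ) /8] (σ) 7/(2 * (σ^2 + 16) ) 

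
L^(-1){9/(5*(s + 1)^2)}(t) 9*t*exp(-t)/5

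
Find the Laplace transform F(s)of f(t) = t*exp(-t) (s + 1)^(-2)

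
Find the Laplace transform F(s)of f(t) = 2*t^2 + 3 4/s^3 + 3/s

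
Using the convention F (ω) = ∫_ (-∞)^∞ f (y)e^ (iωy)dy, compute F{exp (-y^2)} sqrt (pi) * exp (-ω^2/4)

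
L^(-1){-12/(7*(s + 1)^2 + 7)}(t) -12*exp(-t)*sin(t)/7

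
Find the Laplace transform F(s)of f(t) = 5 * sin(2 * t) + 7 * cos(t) 7 * s/(s^2 + 1) + 10/(s^2 + 4)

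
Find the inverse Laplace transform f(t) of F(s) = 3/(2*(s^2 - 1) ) 3*sinh(t) /2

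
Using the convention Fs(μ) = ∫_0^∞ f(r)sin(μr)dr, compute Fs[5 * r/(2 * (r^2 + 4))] 5 * pi * exp(-2 * μ)/4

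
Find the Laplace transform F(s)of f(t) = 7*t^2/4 7/(2*s^3)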